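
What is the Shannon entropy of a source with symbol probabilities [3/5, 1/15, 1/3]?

H(X) = -Σ p(x) log₂ p(x)
  -3/5 × log₂(3/5) = 0.4422
  -1/15 × log₂(1/15) = 0.2605
  -1/3 × log₂(1/3) = 0.5283
H(X) = 1.2310 bits


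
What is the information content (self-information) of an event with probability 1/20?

Information content I(x) = -log₂(p(x))
I = -log₂(1/20) = -log₂(0.0500)
I = 4.3219 bits


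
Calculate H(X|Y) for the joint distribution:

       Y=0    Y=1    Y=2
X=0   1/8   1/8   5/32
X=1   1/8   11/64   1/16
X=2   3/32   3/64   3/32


H(X|Y) = Σ_y p(y) H(X|Y=y)
  p(Y=0) = 11/32, H(X|Y=0) = 1.5726
  p(Y=1) = 11/32, H(X|Y=1) = 1.4227
  p(Y=2) = 5/16, H(X|Y=2) = 1.4855
H(X|Y) = 0.3438×1.5726 + 0.3438×1.4227 + 0.3125×1.4855 = 1.4938 bits


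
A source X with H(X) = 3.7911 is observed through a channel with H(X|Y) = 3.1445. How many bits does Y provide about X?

I(X;Y) = H(X) - H(X|Y)
I(X;Y) = 3.7911 - 3.1445 = 0.6466 bits


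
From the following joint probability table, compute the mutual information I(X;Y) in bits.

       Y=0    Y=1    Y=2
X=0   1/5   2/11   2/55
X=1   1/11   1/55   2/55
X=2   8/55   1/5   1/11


H(X) = 1.4526, H(Y) = 1.4782, H(X,Y) = 2.8623
I(X;Y) = H(X) + H(Y) - H(X,Y) = 0.0684 bits


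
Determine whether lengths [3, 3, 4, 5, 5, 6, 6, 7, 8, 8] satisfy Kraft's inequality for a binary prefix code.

Kraft inequality: Σ 2^(-l_i) ≤ 1 for prefix-free code
Calculating: 2^(-3) + 2^(-3) + 2^(-4) + 2^(-5) + 2^(-5) + 2^(-6) + 2^(-6) + 2^(-7) + 2^(-8) + 2^(-8)
= 0.125 + 0.125 + 0.0625 + 0.03125 + 0.03125 + 0.015625 + 0.015625 + 0.0078125 + 0.00390625 + 0.00390625
= 0.4219
Since 0.4219 ≤ 1, prefix-free code exists


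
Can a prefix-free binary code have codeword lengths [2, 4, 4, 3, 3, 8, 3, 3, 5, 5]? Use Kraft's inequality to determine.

Kraft inequality: Σ 2^(-l_i) ≤ 1 for prefix-free code
Calculating: 2^(-2) + 2^(-4) + 2^(-4) + 2^(-3) + 2^(-3) + 2^(-8) + 2^(-3) + 2^(-3) + 2^(-5) + 2^(-5)
= 0.25 + 0.0625 + 0.0625 + 0.125 + 0.125 + 0.00390625 + 0.125 + 0.125 + 0.03125 + 0.03125
= 0.9414
Since 0.9414 ≤ 1, prefix-free code exists


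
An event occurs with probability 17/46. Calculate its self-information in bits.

Information content I(x) = -log₂(p(x))
I = -log₂(17/46) = -log₂(0.3696)
I = 1.4361 bits


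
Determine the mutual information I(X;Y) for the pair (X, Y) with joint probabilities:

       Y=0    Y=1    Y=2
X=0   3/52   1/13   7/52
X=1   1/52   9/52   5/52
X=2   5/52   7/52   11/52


H(X) = 1.5476, H(Y) = 1.4887, H(X,Y) = 2.9724
I(X;Y) = H(X) + H(Y) - H(X,Y) = 0.0639 bits


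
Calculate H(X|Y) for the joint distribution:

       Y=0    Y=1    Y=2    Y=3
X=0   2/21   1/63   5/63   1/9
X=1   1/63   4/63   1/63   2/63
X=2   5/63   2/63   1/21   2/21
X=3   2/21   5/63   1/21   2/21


H(X|Y) = Σ_y p(y) H(X|Y=y)
  p(Y=0) = 2/7, H(X|Y=0) = 1.8016
  p(Y=1) = 4/21, H(X|Y=1) = 1.7842
  p(Y=2) = 4/21, H(X|Y=2) = 1.8250
  p(Y=3) = 1/3, H(X|Y=3) = 1.8842
H(X|Y) = 0.2857×1.8016 + 0.1905×1.7842 + 0.1905×1.8250 + 0.3333×1.8842 = 1.8303 bits


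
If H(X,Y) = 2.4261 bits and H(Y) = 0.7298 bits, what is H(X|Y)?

Chain rule: H(X,Y) = H(X|Y) + H(Y)
H(X|Y) = H(X,Y) - H(Y) = 2.4261 - 0.7298 = 1.6963 bits


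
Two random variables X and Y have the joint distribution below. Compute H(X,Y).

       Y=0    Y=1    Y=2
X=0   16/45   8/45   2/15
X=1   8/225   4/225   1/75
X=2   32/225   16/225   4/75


H(X,Y) = -Σ p(x,y) log₂ p(x,y)
  p(0,0)=16/45: -0.3556 × log₂(0.3556) = 0.5304
  p(0,1)=8/45: -0.1778 × log₂(0.1778) = 0.4430
  p(0,2)=2/15: -0.1333 × log₂(0.1333) = 0.3876
  p(1,0)=8/225: -0.0356 × log₂(0.0356) = 0.1712
  p(1,1)=4/225: -0.0178 × log₂(0.0178) = 0.1034
  p(1,2)=1/75: -0.0133 × log₂(0.0133) = 0.0831
  p(2,0)=32/225: -0.1422 × log₂(0.1422) = 0.4002
  p(2,1)=16/225: -0.0711 × log₂(0.0711) = 0.2712
  p(2,2)=4/75: -0.0533 × log₂(0.0533) = 0.2255
H(X,Y) = 2.6155 bits


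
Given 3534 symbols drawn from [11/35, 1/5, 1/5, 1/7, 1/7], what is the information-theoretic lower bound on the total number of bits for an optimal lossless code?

Entropy H = 2.2557 bits/symbol
Minimum bits = H × n = 2.2557 × 3534
= 7971.58 bits


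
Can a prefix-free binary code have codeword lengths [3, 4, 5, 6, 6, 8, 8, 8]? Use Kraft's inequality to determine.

Kraft inequality: Σ 2^(-l_i) ≤ 1 for prefix-free code
Calculating: 2^(-3) + 2^(-4) + 2^(-5) + 2^(-6) + 2^(-6) + 2^(-8) + 2^(-8) + 2^(-8)
= 0.125 + 0.0625 + 0.03125 + 0.015625 + 0.015625 + 0.00390625 + 0.00390625 + 0.00390625
= 0.2617
Since 0.2617 ≤ 1, prefix-free code exists


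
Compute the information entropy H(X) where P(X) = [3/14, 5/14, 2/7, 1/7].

H(X) = -Σ p(x) log₂ p(x)
  -3/14 × log₂(3/14) = 0.4762
  -5/14 × log₂(5/14) = 0.5305
  -2/7 × log₂(2/7) = 0.5164
  -1/7 × log₂(1/7) = 0.4011
H(X) = 1.9242 bits


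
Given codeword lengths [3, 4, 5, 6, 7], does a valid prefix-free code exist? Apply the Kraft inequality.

Kraft inequality: Σ 2^(-l_i) ≤ 1 for prefix-free code
Calculating: 2^(-3) + 2^(-4) + 2^(-5) + 2^(-6) + 2^(-7)
= 0.125 + 0.0625 + 0.03125 + 0.015625 + 0.0078125
= 0.2422
Since 0.2422 ≤ 1, prefix-free code exists


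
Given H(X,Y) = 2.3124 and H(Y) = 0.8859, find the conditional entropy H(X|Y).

Chain rule: H(X,Y) = H(X|Y) + H(Y)
H(X|Y) = H(X,Y) - H(Y) = 2.3124 - 0.8859 = 1.4265 bits


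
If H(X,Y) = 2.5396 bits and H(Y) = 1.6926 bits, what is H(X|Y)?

Chain rule: H(X,Y) = H(X|Y) + H(Y)
H(X|Y) = H(X,Y) - H(Y) = 2.5396 - 1.6926 = 0.847 bits


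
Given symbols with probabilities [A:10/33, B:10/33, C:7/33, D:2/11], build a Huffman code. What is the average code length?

Huffman tree construction:
Combine smallest probabilities repeatedly
Resulting codes:
  A: 10 (length 2)
  B: 11 (length 2)
  C: 01 (length 2)
  D: 00 (length 2)
Average length = Σ p(s) × length(s) = 2.0000 bits


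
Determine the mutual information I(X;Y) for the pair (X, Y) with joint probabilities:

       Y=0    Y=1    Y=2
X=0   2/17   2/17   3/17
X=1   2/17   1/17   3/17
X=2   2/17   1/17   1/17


H(X) = 1.5486, H(Y) = 1.5486, H(X,Y) = 3.0575
I(X;Y) = H(X) + H(Y) - H(X,Y) = 0.0397 bits


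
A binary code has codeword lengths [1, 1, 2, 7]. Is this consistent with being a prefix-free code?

Kraft inequality: Σ 2^(-l_i) ≤ 1 for prefix-free code
Calculating: 2^(-1) + 2^(-1) + 2^(-2) + 2^(-7)
= 0.5 + 0.5 + 0.25 + 0.0078125
= 1.2578
Since 1.2578 > 1, prefix-free code does not exist


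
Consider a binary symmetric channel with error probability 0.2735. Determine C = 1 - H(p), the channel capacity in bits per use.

For BSC with error probability p:
C = 1 - H(p) where H(p) is binary entropy
H(0.2735) = -0.2735 × log₂(0.2735) - 0.7265 × log₂(0.7265)
H(p) = 0.8464
C = 1 - 0.8464 = 0.1536 bits/use


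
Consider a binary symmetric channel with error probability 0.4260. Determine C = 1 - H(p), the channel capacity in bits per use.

For BSC with error probability p:
C = 1 - H(p) where H(p) is binary entropy
H(0.4260) = -0.4260 × log₂(0.4260) - 0.5740 × log₂(0.5740)
H(p) = 0.9841
C = 1 - 0.9841 = 0.0159 bits/use


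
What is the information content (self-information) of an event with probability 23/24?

Information content I(x) = -log₂(p(x))
I = -log₂(23/24) = -log₂(0.9583)
I = 0.0614 bits


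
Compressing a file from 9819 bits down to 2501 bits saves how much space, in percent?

Space savings = (1 - Compressed/Original) × 100%
= (1 - 2501/9819) × 100%
= 74.53%


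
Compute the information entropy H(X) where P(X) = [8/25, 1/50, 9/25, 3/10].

H(X) = -Σ p(x) log₂ p(x)
  -8/25 × log₂(8/25) = 0.5260
  -1/50 × log₂(1/50) = 0.1129
  -9/25 × log₂(9/25) = 0.5306
  -3/10 × log₂(3/10) = 0.5211
H(X) = 1.6906 bits


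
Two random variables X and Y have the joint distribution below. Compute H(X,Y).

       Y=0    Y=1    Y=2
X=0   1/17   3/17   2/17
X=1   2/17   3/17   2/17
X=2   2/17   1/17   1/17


H(X,Y) = -Σ p(x,y) log₂ p(x,y)
  p(0,0)=1/17: -0.0588 × log₂(0.0588) = 0.2404
  p(0,1)=3/17: -0.1765 × log₂(0.1765) = 0.4416
  p(0,2)=2/17: -0.1176 × log₂(0.1176) = 0.3632
  p(1,0)=2/17: -0.1176 × log₂(0.1176) = 0.3632
  p(1,1)=3/17: -0.1765 × log₂(0.1765) = 0.4416
  p(1,2)=2/17: -0.1176 × log₂(0.1176) = 0.3632
  p(2,0)=2/17: -0.1176 × log₂(0.1176) = 0.3632
  p(2,1)=1/17: -0.0588 × log₂(0.0588) = 0.2404
  p(2,2)=1/17: -0.0588 × log₂(0.0588) = 0.2404
H(X,Y) = 3.0575 bits


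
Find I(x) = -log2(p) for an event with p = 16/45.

Information content I(x) = -log₂(p(x))
I = -log₂(16/45) = -log₂(0.3556)
I = 1.4919 bits


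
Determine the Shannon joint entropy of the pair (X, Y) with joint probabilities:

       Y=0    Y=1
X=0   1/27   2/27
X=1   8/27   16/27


H(X,Y) = -Σ p(x,y) log₂ p(x,y)
  p(0,0)=1/27: -0.0370 × log₂(0.0370) = 0.1761
  p(0,1)=2/27: -0.0741 × log₂(0.0741) = 0.2781
  p(1,0)=8/27: -0.2963 × log₂(0.2963) = 0.5200
  p(1,1)=16/27: -0.5926 × log₂(0.5926) = 0.4473
H(X,Y) = 1.4216 bits


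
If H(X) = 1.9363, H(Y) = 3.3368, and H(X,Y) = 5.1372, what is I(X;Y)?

I(X;Y) = H(X) + H(Y) - H(X,Y)
I(X;Y) = 1.9363 + 3.3368 - 5.1372 = 0.1359 bits


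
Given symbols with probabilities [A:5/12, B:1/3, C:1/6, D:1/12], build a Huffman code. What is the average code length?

Huffman tree construction:
Combine smallest probabilities repeatedly
Resulting codes:
  A: 0 (length 1)
  B: 11 (length 2)
  C: 101 (length 3)
  D: 100 (length 3)
Average length = Σ p(s) × length(s) = 1.8333 bits


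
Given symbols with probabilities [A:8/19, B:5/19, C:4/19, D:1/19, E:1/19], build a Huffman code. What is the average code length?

Huffman tree construction:
Combine smallest probabilities repeatedly
Resulting codes:
  A: 0 (length 1)
  B: 10 (length 2)
  C: 111 (length 3)
  D: 1100 (length 4)
  E: 1101 (length 4)
Average length = Σ p(s) × length(s) = 2.0000 bits


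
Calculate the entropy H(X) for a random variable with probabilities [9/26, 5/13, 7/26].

H(X) = -Σ p(x) log₂ p(x)
  -9/26 × log₂(9/26) = 0.5298
  -5/13 × log₂(5/13) = 0.5302
  -7/26 × log₂(7/26) = 0.5097
H(X) = 1.5697 bits


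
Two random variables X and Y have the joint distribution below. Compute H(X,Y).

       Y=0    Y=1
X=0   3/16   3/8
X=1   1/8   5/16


H(X,Y) = -Σ p(x,y) log₂ p(x,y)
  p(0,0)=3/16: -0.1875 × log₂(0.1875) = 0.4528
  p(0,1)=3/8: -0.3750 × log₂(0.3750) = 0.5306
  p(1,0)=1/8: -0.1250 × log₂(0.1250) = 0.3750
  p(1,1)=5/16: -0.3125 × log₂(0.3125) = 0.5244
H(X,Y) = 1.8829 bits


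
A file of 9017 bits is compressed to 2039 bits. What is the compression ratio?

Compression ratio = Original / Compressed
= 9017 / 2039 = 4.42:1


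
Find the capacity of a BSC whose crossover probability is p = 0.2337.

For BSC with error probability p:
C = 1 - H(p) where H(p) is binary entropy
H(0.2337) = -0.2337 × log₂(0.2337) - 0.7663 × log₂(0.7663)
H(p) = 0.7844
C = 1 - 0.7844 = 0.2156 bits/use


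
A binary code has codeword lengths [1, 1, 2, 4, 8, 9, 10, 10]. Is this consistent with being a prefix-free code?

Kraft inequality: Σ 2^(-l_i) ≤ 1 for prefix-free code
Calculating: 2^(-1) + 2^(-1) + 2^(-2) + 2^(-4) + 2^(-8) + 2^(-9) + 2^(-10) + 2^(-10)
= 0.5 + 0.5 + 0.25 + 0.0625 + 0.00390625 + 0.001953125 + 0.0009765625 + 0.0009765625
= 1.3203
Since 1.3203 > 1, prefix-free code does not exist


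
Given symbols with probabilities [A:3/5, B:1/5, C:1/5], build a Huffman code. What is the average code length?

Huffman tree construction:
Combine smallest probabilities repeatedly
Resulting codes:
  A: 1 (length 1)
  B: 00 (length 2)
  C: 01 (length 2)
Average length = Σ p(s) × length(s) = 1.4000 bits


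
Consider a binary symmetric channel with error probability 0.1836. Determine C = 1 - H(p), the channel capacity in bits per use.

For BSC with error probability p:
C = 1 - H(p) where H(p) is binary entropy
H(0.1836) = -0.1836 × log₂(0.1836) - 0.8164 × log₂(0.8164)
H(p) = 0.6879
C = 1 - 0.6879 = 0.3121 bits/use


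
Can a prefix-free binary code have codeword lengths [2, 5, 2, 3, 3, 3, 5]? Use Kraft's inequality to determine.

Kraft inequality: Σ 2^(-l_i) ≤ 1 for prefix-free code
Calculating: 2^(-2) + 2^(-5) + 2^(-2) + 2^(-3) + 2^(-3) + 2^(-3) + 2^(-5)
= 0.25 + 0.03125 + 0.25 + 0.125 + 0.125 + 0.125 + 0.03125
= 0.9375
Since 0.9375 ≤ 1, prefix-free code exists


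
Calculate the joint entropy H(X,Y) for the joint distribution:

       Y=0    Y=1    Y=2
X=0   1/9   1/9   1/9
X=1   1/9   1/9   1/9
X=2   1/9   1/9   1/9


H(X,Y) = -Σ p(x,y) log₂ p(x,y)
  p(0,0)=1/9: -0.1111 × log₂(0.1111) = 0.3522
  p(0,1)=1/9: -0.1111 × log₂(0.1111) = 0.3522
  p(0,2)=1/9: -0.1111 × log₂(0.1111) = 0.3522
  p(1,0)=1/9: -0.1111 × log₂(0.1111) = 0.3522
  p(1,1)=1/9: -0.1111 × log₂(0.1111) = 0.3522
  p(1,2)=1/9: -0.1111 × log₂(0.1111) = 0.3522
  p(2,0)=1/9: -0.1111 × log₂(0.1111) = 0.3522
  p(2,1)=1/9: -0.1111 × log₂(0.1111) = 0.3522
  p(2,2)=1/9: -0.1111 × log₂(0.1111) = 0.3522
H(X,Y) = 3.1699 bits


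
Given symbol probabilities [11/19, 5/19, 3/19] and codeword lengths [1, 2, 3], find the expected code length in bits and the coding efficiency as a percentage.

Average length L = Σ p_i × l_i = 1.5789 bits
Entropy H = 1.3838 bits
Efficiency η = H/L × 100% = 87.64%


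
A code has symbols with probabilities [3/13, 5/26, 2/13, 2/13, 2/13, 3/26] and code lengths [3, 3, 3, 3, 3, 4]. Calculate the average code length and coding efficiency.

Average length L = Σ p_i × l_i = 3.1154 bits
Entropy H = 2.5514 bits
Efficiency η = H/L × 100% = 81.90%


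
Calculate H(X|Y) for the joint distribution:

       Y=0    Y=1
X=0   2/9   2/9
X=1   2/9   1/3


H(X|Y) = Σ_y p(y) H(X|Y=y)
  p(Y=0) = 4/9, H(X|Y=0) = 1.0000
  p(Y=1) = 5/9, H(X|Y=1) = 0.9710
H(X|Y) = 0.4444×1.0000 + 0.5556×0.9710 = 0.9839 bits


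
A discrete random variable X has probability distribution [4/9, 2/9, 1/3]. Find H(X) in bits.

H(X) = -Σ p(x) log₂ p(x)
  -4/9 × log₂(4/9) = 0.5200
  -2/9 × log₂(2/9) = 0.4822
  -1/3 × log₂(1/3) = 0.5283
H(X) = 1.5305 bits


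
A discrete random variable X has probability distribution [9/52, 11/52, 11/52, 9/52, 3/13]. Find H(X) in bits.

H(X) = -Σ p(x) log₂ p(x)
  -9/52 × log₂(9/52) = 0.4380
  -11/52 × log₂(11/52) = 0.4741
  -11/52 × log₂(11/52) = 0.4741
  -9/52 × log₂(9/52) = 0.4380
  -3/13 × log₂(3/13) = 0.4882
H(X) = 2.3123 bits


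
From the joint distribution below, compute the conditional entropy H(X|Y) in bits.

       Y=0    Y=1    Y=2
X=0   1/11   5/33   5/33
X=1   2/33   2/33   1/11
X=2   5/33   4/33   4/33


H(X|Y) = Σ_y p(y) H(X|Y=y)
  p(Y=0) = 10/33, H(X|Y=0) = 1.4855
  p(Y=1) = 1/3, H(X|Y=1) = 1.4949
  p(Y=2) = 4/11, H(X|Y=2) = 1.5546
H(X|Y) = 0.3030×1.4855 + 0.3333×1.4949 + 0.3636×1.5546 = 1.5138 bits


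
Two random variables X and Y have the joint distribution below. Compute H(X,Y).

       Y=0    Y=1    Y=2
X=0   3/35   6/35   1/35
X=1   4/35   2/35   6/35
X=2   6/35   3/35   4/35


H(X,Y) = -Σ p(x,y) log₂ p(x,y)
  p(0,0)=3/35: -0.0857 × log₂(0.0857) = 0.3038
  p(0,1)=6/35: -0.1714 × log₂(0.1714) = 0.4362
  p(0,2)=1/35: -0.0286 × log₂(0.0286) = 0.1466
  p(1,0)=4/35: -0.1143 × log₂(0.1143) = 0.3576
  p(1,1)=2/35: -0.0571 × log₂(0.0571) = 0.2360
  p(1,2)=6/35: -0.1714 × log₂(0.1714) = 0.4362
  p(2,0)=6/35: -0.1714 × log₂(0.1714) = 0.4362
  p(2,1)=3/35: -0.0857 × log₂(0.0857) = 0.3038
  p(2,2)=4/35: -0.1143 × log₂(0.1143) = 0.3576
H(X,Y) = 3.0139 bits


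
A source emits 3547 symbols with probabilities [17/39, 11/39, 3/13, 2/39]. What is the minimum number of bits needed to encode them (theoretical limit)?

Entropy H = 1.7451 bits/symbol
Minimum bits = H × n = 1.7451 × 3547
= 6190.04 bits


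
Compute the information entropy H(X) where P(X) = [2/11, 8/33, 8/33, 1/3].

H(X) = -Σ p(x) log₂ p(x)
  -2/11 × log₂(2/11) = 0.4472
  -8/33 × log₂(8/33) = 0.4956
  -8/33 × log₂(8/33) = 0.4956
  -1/3 × log₂(1/3) = 0.5283
H(X) = 1.9667 bits


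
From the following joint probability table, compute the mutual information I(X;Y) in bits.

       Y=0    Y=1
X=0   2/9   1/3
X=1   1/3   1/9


H(X) = 0.9911, H(Y) = 0.9911, H(X,Y) = 1.8911
I(X;Y) = H(X) + H(Y) - H(X,Y) = 0.0911 bits


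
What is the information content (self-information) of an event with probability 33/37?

Information content I(x) = -log₂(p(x))
I = -log₂(33/37) = -log₂(0.8919)
I = 0.1651 bits


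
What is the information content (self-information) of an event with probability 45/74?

Information content I(x) = -log₂(p(x))
I = -log₂(45/74) = -log₂(0.6081)
I = 0.7176 bits


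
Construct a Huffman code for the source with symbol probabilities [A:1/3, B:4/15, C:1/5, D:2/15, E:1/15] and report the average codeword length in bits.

Huffman tree construction:
Combine smallest probabilities repeatedly
Resulting codes:
  A: 11 (length 2)
  B: 10 (length 2)
  C: 00 (length 2)
  D: 011 (length 3)
  E: 010 (length 3)
Average length = Σ p(s) × length(s) = 2.2000 bits


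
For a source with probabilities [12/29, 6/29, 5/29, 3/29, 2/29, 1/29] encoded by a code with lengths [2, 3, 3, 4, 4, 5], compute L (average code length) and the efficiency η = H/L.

Average length L = Σ p_i × l_i = 2.8276 bits
Entropy H = 2.2065 bits
Efficiency η = H/L × 100% = 78.03%


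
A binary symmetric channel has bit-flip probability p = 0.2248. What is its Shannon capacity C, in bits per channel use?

For BSC with error probability p:
C = 1 - H(p) where H(p) is binary entropy
H(0.2248) = -0.2248 × log₂(0.2248) - 0.7752 × log₂(0.7752)
H(p) = 0.7688
C = 1 - 0.7688 = 0.2312 bits/use


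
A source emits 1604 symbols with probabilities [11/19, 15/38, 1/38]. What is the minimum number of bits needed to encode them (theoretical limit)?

Entropy H = 1.1240 bits/symbol
Minimum bits = H × n = 1.1240 × 1604
= 1802.83 bits


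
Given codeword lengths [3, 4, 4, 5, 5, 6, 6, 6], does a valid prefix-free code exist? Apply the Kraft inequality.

Kraft inequality: Σ 2^(-l_i) ≤ 1 for prefix-free code
Calculating: 2^(-3) + 2^(-4) + 2^(-4) + 2^(-5) + 2^(-5) + 2^(-6) + 2^(-6) + 2^(-6)
= 0.125 + 0.0625 + 0.0625 + 0.03125 + 0.03125 + 0.015625 + 0.015625 + 0.015625
= 0.3594
Since 0.3594 ≤ 1, prefix-free code exists


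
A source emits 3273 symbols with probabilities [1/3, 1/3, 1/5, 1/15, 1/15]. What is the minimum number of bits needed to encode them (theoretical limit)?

Entropy H = 2.0419 bits/symbol
Minimum bits = H × n = 2.0419 × 3273
= 6683.29 bits


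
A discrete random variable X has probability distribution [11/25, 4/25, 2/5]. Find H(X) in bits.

H(X) = -Σ p(x) log₂ p(x)
  -11/25 × log₂(11/25) = 0.5211
  -4/25 × log₂(4/25) = 0.4230
  -2/5 × log₂(2/5) = 0.5288
H(X) = 1.4729 bits


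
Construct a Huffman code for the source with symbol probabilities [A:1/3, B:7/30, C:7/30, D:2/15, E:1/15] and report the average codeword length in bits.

Huffman tree construction:
Combine smallest probabilities repeatedly
Resulting codes:
  A: 11 (length 2)
  B: 01 (length 2)
  C: 10 (length 2)
  D: 001 (length 3)
  E: 000 (length 3)
Average length = Σ p(s) × length(s) = 2.2000 bits


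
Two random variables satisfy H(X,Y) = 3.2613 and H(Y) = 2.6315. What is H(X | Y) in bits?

Chain rule: H(X,Y) = H(X|Y) + H(Y)
H(X|Y) = H(X,Y) - H(Y) = 3.2613 - 2.6315 = 0.6298 bits


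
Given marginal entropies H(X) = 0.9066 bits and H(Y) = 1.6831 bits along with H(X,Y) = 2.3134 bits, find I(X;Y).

I(X;Y) = H(X) + H(Y) - H(X,Y)
I(X;Y) = 0.9066 + 1.6831 - 2.3134 = 0.2763 bits


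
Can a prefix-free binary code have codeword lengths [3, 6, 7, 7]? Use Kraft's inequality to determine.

Kraft inequality: Σ 2^(-l_i) ≤ 1 for prefix-free code
Calculating: 2^(-3) + 2^(-6) + 2^(-7) + 2^(-7)
= 0.125 + 0.015625 + 0.0078125 + 0.0078125
= 0.1562
Since 0.1562 ≤ 1, prefix-free code exists


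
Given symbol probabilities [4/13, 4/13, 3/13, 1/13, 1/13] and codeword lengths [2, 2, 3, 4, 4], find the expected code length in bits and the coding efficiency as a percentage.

Average length L = Σ p_i × l_i = 2.5385 bits
Entropy H = 2.1039 bits
Efficiency η = H/L × 100% = 82.88%


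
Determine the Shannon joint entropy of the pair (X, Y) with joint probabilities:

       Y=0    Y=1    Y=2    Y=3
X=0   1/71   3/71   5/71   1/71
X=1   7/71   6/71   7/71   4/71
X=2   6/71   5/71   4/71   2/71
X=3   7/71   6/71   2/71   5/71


H(X,Y) = -Σ p(x,y) log₂ p(x,y)
  p(0,0)=1/71: -0.0141 × log₂(0.0141) = 0.0866
  p(0,1)=3/71: -0.0423 × log₂(0.0423) = 0.1929
  p(0,2)=5/71: -0.0704 × log₂(0.0704) = 0.2696
  p(0,3)=1/71: -0.0141 × log₂(0.0141) = 0.0866
  p(1,0)=7/71: -0.0986 × log₂(0.0986) = 0.3295
  p(1,1)=6/71: -0.0845 × log₂(0.0845) = 0.3012
  p(1,2)=7/71: -0.0986 × log₂(0.0986) = 0.3295
  p(1,3)=4/71: -0.0563 × log₂(0.0563) = 0.2338
  p(2,0)=6/71: -0.0845 × log₂(0.0845) = 0.3012
  p(2,1)=5/71: -0.0704 × log₂(0.0704) = 0.2696
  p(2,2)=4/71: -0.0563 × log₂(0.0563) = 0.2338
  p(2,3)=2/71: -0.0282 × log₂(0.0282) = 0.1451
  p(3,0)=7/71: -0.0986 × log₂(0.0986) = 0.3295
  p(3,1)=6/71: -0.0845 × log₂(0.0845) = 0.3012
  p(3,2)=2/71: -0.0282 × log₂(0.0282) = 0.1451
  p(3,3)=5/71: -0.0704 × log₂(0.0704) = 0.2696
H(X,Y) = 3.8249 bits


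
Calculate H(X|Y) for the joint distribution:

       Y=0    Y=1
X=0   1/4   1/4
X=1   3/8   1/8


H(X|Y) = Σ_y p(y) H(X|Y=y)
  p(Y=0) = 5/8, H(X|Y=0) = 0.9710
  p(Y=1) = 3/8, H(X|Y=1) = 0.9183
H(X|Y) = 0.6250×0.9710 + 0.3750×0.9183 = 0.9512 bits


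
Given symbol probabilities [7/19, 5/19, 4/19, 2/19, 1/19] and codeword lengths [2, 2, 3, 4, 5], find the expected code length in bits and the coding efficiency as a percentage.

Average length L = Σ p_i × l_i = 2.5789 bits
Entropy H = 2.0763 bits
Efficiency η = H/L × 100% = 80.51%


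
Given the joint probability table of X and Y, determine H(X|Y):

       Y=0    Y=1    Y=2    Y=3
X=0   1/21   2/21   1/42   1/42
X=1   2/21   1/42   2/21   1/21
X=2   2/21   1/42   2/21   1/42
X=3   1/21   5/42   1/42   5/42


H(X|Y) = Σ_y p(y) H(X|Y=y)
  p(Y=0) = 2/7, H(X|Y=0) = 1.9183
  p(Y=1) = 11/42, H(X|Y=1) = 1.6767
  p(Y=2) = 5/21, H(X|Y=2) = 1.7219
  p(Y=3) = 3/14, H(X|Y=3) = 1.6577
H(X|Y) = 0.2857×1.9183 + 0.2619×1.6767 + 0.2381×1.7219 + 0.2143×1.6577 = 1.7524 bits


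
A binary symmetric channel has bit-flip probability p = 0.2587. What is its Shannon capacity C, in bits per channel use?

For BSC with error probability p:
C = 1 - H(p) where H(p) is binary entropy
H(0.2587) = -0.2587 × log₂(0.2587) - 0.7413 × log₂(0.7413)
H(p) = 0.8248
C = 1 - 0.8248 = 0.1752 bits/use


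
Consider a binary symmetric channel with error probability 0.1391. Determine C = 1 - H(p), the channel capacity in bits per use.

For BSC with error probability p:
C = 1 - H(p) where H(p) is binary entropy
H(0.1391) = -0.1391 × log₂(0.1391) - 0.8609 × log₂(0.8609)
H(p) = 0.5819
C = 1 - 0.5819 = 0.4181 bits/use


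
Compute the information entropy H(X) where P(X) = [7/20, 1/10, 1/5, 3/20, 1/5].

H(X) = -Σ p(x) log₂ p(x)
  -7/20 × log₂(7/20) = 0.5301
  -1/10 × log₂(1/10) = 0.3322
  -1/5 × log₂(1/5) = 0.4644
  -3/20 × log₂(3/20) = 0.4105
  -1/5 × log₂(1/5) = 0.4644
H(X) = 2.2016 bits


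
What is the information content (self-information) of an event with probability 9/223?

Information content I(x) = -log₂(p(x))
I = -log₂(9/223) = -log₂(0.0404)
I = 4.6310 bits


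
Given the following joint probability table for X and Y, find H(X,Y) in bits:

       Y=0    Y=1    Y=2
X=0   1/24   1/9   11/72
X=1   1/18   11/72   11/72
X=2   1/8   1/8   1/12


H(X,Y) = -Σ p(x,y) log₂ p(x,y)
  p(0,0)=1/24: -0.0417 × log₂(0.0417) = 0.1910
  p(0,1)=1/9: -0.1111 × log₂(0.1111) = 0.3522
  p(0,2)=11/72: -0.1528 × log₂(0.1528) = 0.4141
  p(1,0)=1/18: -0.0556 × log₂(0.0556) = 0.2317
  p(1,1)=11/72: -0.1528 × log₂(0.1528) = 0.4141
  p(1,2)=11/72: -0.1528 × log₂(0.1528) = 0.4141
  p(2,0)=1/8: -0.1250 × log₂(0.1250) = 0.3750
  p(2,1)=1/8: -0.1250 × log₂(0.1250) = 0.3750
  p(2,2)=1/12: -0.0833 × log₂(0.0833) = 0.2987
H(X,Y) = 3.0660 bits


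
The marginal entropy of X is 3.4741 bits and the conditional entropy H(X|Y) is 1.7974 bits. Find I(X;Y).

I(X;Y) = H(X) - H(X|Y)
I(X;Y) = 3.4741 - 1.7974 = 1.6767 bits


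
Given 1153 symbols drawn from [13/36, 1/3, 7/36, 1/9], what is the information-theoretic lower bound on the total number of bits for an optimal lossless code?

Entropy H = 1.8706 bits/symbol
Minimum bits = H × n = 1.8706 × 1153
= 2156.77 bits


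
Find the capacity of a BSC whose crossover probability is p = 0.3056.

For BSC with error probability p:
C = 1 - H(p) where H(p) is binary entropy
H(0.3056) = -0.3056 × log₂(0.3056) - 0.6944 × log₂(0.6944)
H(p) = 0.8880
C = 1 - 0.8880 = 0.1120 bits/use


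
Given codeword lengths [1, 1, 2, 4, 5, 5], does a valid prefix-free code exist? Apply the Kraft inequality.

Kraft inequality: Σ 2^(-l_i) ≤ 1 for prefix-free code
Calculating: 2^(-1) + 2^(-1) + 2^(-2) + 2^(-4) + 2^(-5) + 2^(-5)
= 0.5 + 0.5 + 0.25 + 0.0625 + 0.03125 + 0.03125
= 1.3750
Since 1.3750 > 1, prefix-free code does not exist


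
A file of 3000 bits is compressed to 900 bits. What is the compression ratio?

Compression ratio = Original / Compressed
= 3000 / 900 = 3.33:1


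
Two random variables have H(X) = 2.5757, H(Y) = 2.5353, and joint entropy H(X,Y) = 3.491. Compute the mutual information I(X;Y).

I(X;Y) = H(X) + H(Y) - H(X,Y)
I(X;Y) = 2.5757 + 2.5353 - 3.491 = 1.62 bits


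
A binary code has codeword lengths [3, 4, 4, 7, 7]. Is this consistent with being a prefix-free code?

Kraft inequality: Σ 2^(-l_i) ≤ 1 for prefix-free code
Calculating: 2^(-3) + 2^(-4) + 2^(-4) + 2^(-7) + 2^(-7)
= 0.125 + 0.0625 + 0.0625 + 0.0078125 + 0.0078125
= 0.2656
Since 0.2656 ≤ 1, prefix-free code exists


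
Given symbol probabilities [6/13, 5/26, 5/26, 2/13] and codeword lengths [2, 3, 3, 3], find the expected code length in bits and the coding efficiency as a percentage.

Average length L = Σ p_i × l_i = 2.5385 bits
Entropy H = 1.8451 bits
Efficiency η = H/L × 100% = 72.69%


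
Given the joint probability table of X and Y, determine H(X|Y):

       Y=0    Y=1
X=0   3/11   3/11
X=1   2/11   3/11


H(X|Y) = Σ_y p(y) H(X|Y=y)
  p(Y=0) = 5/11, H(X|Y=0) = 0.9710
  p(Y=1) = 6/11, H(X|Y=1) = 1.0000
H(X|Y) = 0.4545×0.9710 + 0.5455×1.0000 = 0.9868 bits


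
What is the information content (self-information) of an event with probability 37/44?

Information content I(x) = -log₂(p(x))
I = -log₂(37/44) = -log₂(0.8409)
I = 0.2500 bits


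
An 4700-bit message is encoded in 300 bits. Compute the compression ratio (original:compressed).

Compression ratio = Original / Compressed
= 4700 / 300 = 15.67:1


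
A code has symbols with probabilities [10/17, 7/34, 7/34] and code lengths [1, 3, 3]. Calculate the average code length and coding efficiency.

Average length L = Σ p_i × l_i = 1.8235 bits
Entropy H = 1.3892 bits
Efficiency η = H/L × 100% = 76.18%


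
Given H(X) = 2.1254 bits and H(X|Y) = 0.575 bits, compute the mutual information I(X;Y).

I(X;Y) = H(X) - H(X|Y)
I(X;Y) = 2.1254 - 0.575 = 1.5504 bits


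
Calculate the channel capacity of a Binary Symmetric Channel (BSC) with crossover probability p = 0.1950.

For BSC with error probability p:
C = 1 - H(p) where H(p) is binary entropy
H(0.1950) = -0.1950 × log₂(0.1950) - 0.8050 × log₂(0.8050)
H(p) = 0.7118
C = 1 - 0.7118 = 0.2882 bits/use


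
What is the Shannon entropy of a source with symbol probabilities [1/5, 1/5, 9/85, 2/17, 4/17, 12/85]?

H(X) = -Σ p(x) log₂ p(x)
  -1/5 × log₂(1/5) = 0.4644
  -1/5 × log₂(1/5) = 0.4644
  -9/85 × log₂(9/85) = 0.3430
  -2/17 × log₂(2/17) = 0.3632
  -4/17 × log₂(4/17) = 0.4912
  -12/85 × log₂(12/85) = 0.3987
H(X) = 2.5249 bits


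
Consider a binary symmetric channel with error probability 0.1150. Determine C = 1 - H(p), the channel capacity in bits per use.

For BSC with error probability p:
C = 1 - H(p) where H(p) is binary entropy
H(0.1150) = -0.1150 × log₂(0.1150) - 0.8850 × log₂(0.8850)
H(p) = 0.5148
C = 1 - 0.5148 = 0.4852 bits/use


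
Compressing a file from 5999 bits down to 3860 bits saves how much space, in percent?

Space savings = (1 - Compressed/Original) × 100%
= (1 - 3860/5999) × 100%
= 35.66%


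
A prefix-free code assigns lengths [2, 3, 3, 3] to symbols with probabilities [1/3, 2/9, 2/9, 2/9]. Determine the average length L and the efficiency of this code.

Average length L = Σ p_i × l_i = 2.6667 bits
Entropy H = 1.9749 bits
Efficiency η = H/L × 100% = 74.06%


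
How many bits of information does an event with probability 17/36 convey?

Information content I(x) = -log₂(p(x))
I = -log₂(17/36) = -log₂(0.4722)
I = 1.0825 bits


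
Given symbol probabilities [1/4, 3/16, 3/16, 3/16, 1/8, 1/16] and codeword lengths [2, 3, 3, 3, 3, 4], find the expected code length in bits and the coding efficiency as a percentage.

Average length L = Σ p_i × l_i = 2.8125 bits
Entropy H = 2.4835 bits
Efficiency η = H/L × 100% = 88.30%


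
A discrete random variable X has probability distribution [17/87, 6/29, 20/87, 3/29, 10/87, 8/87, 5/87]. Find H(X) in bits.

H(X) = -Σ p(x) log₂ p(x)
  -17/87 × log₂(17/87) = 0.4603
  -6/29 × log₂(6/29) = 0.4703
  -20/87 × log₂(20/87) = 0.4876
  -3/29 × log₂(3/29) = 0.3386
  -10/87 × log₂(10/87) = 0.3587
  -8/87 × log₂(8/87) = 0.3166
  -5/87 × log₂(5/87) = 0.2368
H(X) = 2.6689 bits


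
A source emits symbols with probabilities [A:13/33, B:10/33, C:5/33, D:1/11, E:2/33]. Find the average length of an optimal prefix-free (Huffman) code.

Huffman tree construction:
Combine smallest probabilities repeatedly
Resulting codes:
  A: 0 (length 1)
  B: 10 (length 2)
  C: 110 (length 3)
  D: 1111 (length 4)
  E: 1110 (length 4)
Average length = Σ p(s) × length(s) = 2.0606 bits


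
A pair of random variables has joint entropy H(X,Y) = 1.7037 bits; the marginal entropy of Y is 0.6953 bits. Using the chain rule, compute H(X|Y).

Chain rule: H(X,Y) = H(X|Y) + H(Y)
H(X|Y) = H(X,Y) - H(Y) = 1.7037 - 0.6953 = 1.0084 bits


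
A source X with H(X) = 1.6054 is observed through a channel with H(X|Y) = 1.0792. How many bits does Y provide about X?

I(X;Y) = H(X) - H(X|Y)
I(X;Y) = 1.6054 - 1.0792 = 0.5262 bits


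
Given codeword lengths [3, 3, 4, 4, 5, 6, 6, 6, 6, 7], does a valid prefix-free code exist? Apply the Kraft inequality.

Kraft inequality: Σ 2^(-l_i) ≤ 1 for prefix-free code
Calculating: 2^(-3) + 2^(-3) + 2^(-4) + 2^(-4) + 2^(-5) + 2^(-6) + 2^(-6) + 2^(-6) + 2^(-6) + 2^(-7)
= 0.125 + 0.125 + 0.0625 + 0.0625 + 0.03125 + 0.015625 + 0.015625 + 0.015625 + 0.015625 + 0.0078125
= 0.4766
Since 0.4766 ≤ 1, prefix-free code exists


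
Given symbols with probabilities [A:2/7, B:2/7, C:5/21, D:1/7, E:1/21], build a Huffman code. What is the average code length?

Huffman tree construction:
Combine smallest probabilities repeatedly
Resulting codes:
  A: 10 (length 2)
  B: 11 (length 2)
  C: 01 (length 2)
  D: 001 (length 3)
  E: 000 (length 3)
Average length = Σ p(s) × length(s) = 2.1905 bits


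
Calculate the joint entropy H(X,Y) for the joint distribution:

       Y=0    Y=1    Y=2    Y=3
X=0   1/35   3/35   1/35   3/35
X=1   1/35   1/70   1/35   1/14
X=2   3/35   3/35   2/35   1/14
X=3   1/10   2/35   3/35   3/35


H(X,Y) = -Σ p(x,y) log₂ p(x,y)
  p(0,0)=1/35: -0.0286 × log₂(0.0286) = 0.1466
  p(0,1)=3/35: -0.0857 × log₂(0.0857) = 0.3038
  p(0,2)=1/35: -0.0286 × log₂(0.0286) = 0.1466
  p(0,3)=3/35: -0.0857 × log₂(0.0857) = 0.3038
  p(1,0)=1/35: -0.0286 × log₂(0.0286) = 0.1466
  p(1,1)=1/70: -0.0143 × log₂(0.0143) = 0.0876
  p(1,2)=1/35: -0.0286 × log₂(0.0286) = 0.1466
  p(1,3)=1/14: -0.0714 × log₂(0.0714) = 0.2720
  p(2,0)=3/35: -0.0857 × log₂(0.0857) = 0.3038
  p(2,1)=3/35: -0.0857 × log₂(0.0857) = 0.3038
  p(2,2)=2/35: -0.0571 × log₂(0.0571) = 0.2360
  p(2,3)=1/14: -0.0714 × log₂(0.0714) = 0.2720
  p(3,0)=1/10: -0.1000 × log₂(0.1000) = 0.3322
  p(3,1)=2/35: -0.0571 × log₂(0.0571) = 0.2360
  p(3,2)=3/35: -0.0857 × log₂(0.0857) = 0.3038
  p(3,3)=3/35: -0.0857 × log₂(0.0857) = 0.3038
H(X,Y) = 3.8446 bits


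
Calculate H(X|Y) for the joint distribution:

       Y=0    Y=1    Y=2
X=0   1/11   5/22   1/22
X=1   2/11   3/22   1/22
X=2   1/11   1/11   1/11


H(X|Y) = Σ_y p(y) H(X|Y=y)
  p(Y=0) = 4/11, H(X|Y=0) = 1.5000
  p(Y=1) = 5/11, H(X|Y=1) = 1.4855
  p(Y=2) = 2/11, H(X|Y=2) = 1.5000
H(X|Y) = 0.3636×1.5000 + 0.4545×1.4855 + 0.1818×1.5000 = 1.4934 bits


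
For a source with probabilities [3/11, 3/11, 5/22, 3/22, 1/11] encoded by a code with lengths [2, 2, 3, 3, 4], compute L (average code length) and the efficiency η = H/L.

Average length L = Σ p_i × l_i = 2.5455 bits
Entropy H = 2.2147 bits
Efficiency η = H/L × 100% = 87.01%


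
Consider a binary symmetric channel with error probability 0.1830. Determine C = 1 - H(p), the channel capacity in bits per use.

For BSC with error probability p:
C = 1 - H(p) where H(p) is binary entropy
H(0.1830) = -0.1830 × log₂(0.1830) - 0.8170 × log₂(0.8170)
H(p) = 0.6866
C = 1 - 0.6866 = 0.3134 bits/use


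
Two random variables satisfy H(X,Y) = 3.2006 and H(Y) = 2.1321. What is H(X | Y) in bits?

Chain rule: H(X,Y) = H(X|Y) + H(Y)
H(X|Y) = H(X,Y) - H(Y) = 3.2006 - 2.1321 = 1.0685 bits


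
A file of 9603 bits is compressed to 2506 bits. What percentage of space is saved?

Space savings = (1 - Compressed/Original) × 100%
= (1 - 2506/9603) × 100%
= 73.90%


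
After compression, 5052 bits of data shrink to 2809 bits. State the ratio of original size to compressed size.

Compression ratio = Original / Compressed
= 5052 / 2809 = 1.80:1


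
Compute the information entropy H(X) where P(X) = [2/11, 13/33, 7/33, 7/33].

H(X) = -Σ p(x) log₂ p(x)
  -2/11 × log₂(2/11) = 0.4472
  -13/33 × log₂(13/33) = 0.5294
  -7/33 × log₂(7/33) = 0.4745
  -7/33 × log₂(7/33) = 0.4745
H(X) = 1.9257 bits


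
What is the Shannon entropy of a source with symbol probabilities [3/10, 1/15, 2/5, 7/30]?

H(X) = -Σ p(x) log₂ p(x)
  -3/10 × log₂(3/10) = 0.5211
  -1/15 × log₂(1/15) = 0.2605
  -2/5 × log₂(2/5) = 0.5288
  -7/30 × log₂(7/30) = 0.4899
H(X) = 1.8002 bits


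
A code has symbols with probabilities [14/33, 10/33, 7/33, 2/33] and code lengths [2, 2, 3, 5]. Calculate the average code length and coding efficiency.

Average length L = Σ p_i × l_i = 2.3939 bits
Entropy H = 1.7664 bits
Efficiency η = H/L × 100% = 73.79%


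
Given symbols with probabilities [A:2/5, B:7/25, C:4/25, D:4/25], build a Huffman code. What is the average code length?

Huffman tree construction:
Combine smallest probabilities repeatedly
Resulting codes:
  A: 0 (length 1)
  B: 10 (length 2)
  C: 110 (length 3)
  D: 111 (length 3)
Average length = Σ p(s) × length(s) = 1.9200 bits


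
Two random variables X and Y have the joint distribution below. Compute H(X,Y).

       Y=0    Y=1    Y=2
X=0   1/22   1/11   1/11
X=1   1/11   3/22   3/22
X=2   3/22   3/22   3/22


H(X,Y) = -Σ p(x,y) log₂ p(x,y)
  p(0,0)=1/22: -0.0455 × log₂(0.0455) = 0.2027
  p(0,1)=1/11: -0.0909 × log₂(0.0909) = 0.3145
  p(0,2)=1/11: -0.0909 × log₂(0.0909) = 0.3145
  p(1,0)=1/11: -0.0909 × log₂(0.0909) = 0.3145
  p(1,1)=3/22: -0.1364 × log₂(0.1364) = 0.3920
  p(1,2)=3/22: -0.1364 × log₂(0.1364) = 0.3920
  p(2,0)=3/22: -0.1364 × log₂(0.1364) = 0.3920
  p(2,1)=3/22: -0.1364 × log₂(0.1364) = 0.3920
  p(2,2)=3/22: -0.1364 × log₂(0.1364) = 0.3920
H(X,Y) = 3.1060 bits


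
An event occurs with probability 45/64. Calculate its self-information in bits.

Information content I(x) = -log₂(p(x))
I = -log₂(45/64) = -log₂(0.7031)
I = 0.5081 bits


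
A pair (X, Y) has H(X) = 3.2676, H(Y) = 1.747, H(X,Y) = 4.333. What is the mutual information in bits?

I(X;Y) = H(X) + H(Y) - H(X,Y)
I(X;Y) = 3.2676 + 1.747 - 4.333 = 0.6816 bits


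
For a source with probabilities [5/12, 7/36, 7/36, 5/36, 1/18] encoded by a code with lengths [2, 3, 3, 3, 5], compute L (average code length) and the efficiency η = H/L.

Average length L = Σ p_i × l_i = 2.6944 bits
Entropy H = 2.0723 bits
Efficiency η = H/L × 100% = 76.91%


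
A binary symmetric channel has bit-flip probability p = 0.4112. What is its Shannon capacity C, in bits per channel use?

For BSC with error probability p:
C = 1 - H(p) where H(p) is binary entropy
H(0.4112) = -0.4112 × log₂(0.4112) - 0.5888 × log₂(0.5888)
H(p) = 0.9771
C = 1 - 0.9771 = 0.0229 bits/use


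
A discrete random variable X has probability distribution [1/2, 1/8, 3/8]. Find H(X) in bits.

H(X) = -Σ p(x) log₂ p(x)
  -1/2 × log₂(1/2) = 0.5000
  -1/8 × log₂(1/8) = 0.3750
  -3/8 × log₂(3/8) = 0.5306
H(X) = 1.4056 bits


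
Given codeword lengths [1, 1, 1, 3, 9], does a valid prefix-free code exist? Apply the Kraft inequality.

Kraft inequality: Σ 2^(-l_i) ≤ 1 for prefix-free code
Calculating: 2^(-1) + 2^(-1) + 2^(-1) + 2^(-3) + 2^(-9)
= 0.5 + 0.5 + 0.5 + 0.125 + 0.001953125
= 1.6270
Since 1.6270 > 1, prefix-free code does not exist


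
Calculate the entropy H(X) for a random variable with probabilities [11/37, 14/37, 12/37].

H(X) = -Σ p(x) log₂ p(x)
  -11/37 × log₂(11/37) = 0.5203
  -14/37 × log₂(14/37) = 0.5305
  -12/37 × log₂(12/37) = 0.5269
H(X) = 1.5777 bits


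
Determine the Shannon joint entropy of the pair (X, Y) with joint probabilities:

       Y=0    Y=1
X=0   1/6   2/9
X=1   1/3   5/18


H(X,Y) = -Σ p(x,y) log₂ p(x,y)
  p(0,0)=1/6: -0.1667 × log₂(0.1667) = 0.4308
  p(0,1)=2/9: -0.2222 × log₂(0.2222) = 0.4822
  p(1,0)=1/3: -0.3333 × log₂(0.3333) = 0.5283
  p(1,1)=5/18: -0.2778 × log₂(0.2778) = 0.5133
H(X,Y) = 1.9547 bits


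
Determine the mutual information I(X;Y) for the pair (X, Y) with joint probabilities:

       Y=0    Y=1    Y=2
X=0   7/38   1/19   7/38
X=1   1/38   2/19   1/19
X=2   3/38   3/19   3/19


H(X) = 1.5044, H(Y) = 1.5722, H(X,Y) = 2.9564
I(X;Y) = H(X) + H(Y) - H(X,Y) = 0.1202 bits


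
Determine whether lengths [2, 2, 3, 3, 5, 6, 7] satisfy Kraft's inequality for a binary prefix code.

Kraft inequality: Σ 2^(-l_i) ≤ 1 for prefix-free code
Calculating: 2^(-2) + 2^(-2) + 2^(-3) + 2^(-3) + 2^(-5) + 2^(-6) + 2^(-7)
= 0.25 + 0.25 + 0.125 + 0.125 + 0.03125 + 0.015625 + 0.0078125
= 0.8047
Since 0.8047 ≤ 1, prefix-free code exists


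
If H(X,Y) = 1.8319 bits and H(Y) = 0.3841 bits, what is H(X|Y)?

Chain rule: H(X,Y) = H(X|Y) + H(Y)
H(X|Y) = H(X,Y) - H(Y) = 1.8319 - 0.3841 = 1.4478 bits


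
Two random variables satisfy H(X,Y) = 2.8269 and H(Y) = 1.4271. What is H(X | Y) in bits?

Chain rule: H(X,Y) = H(X|Y) + H(Y)
H(X|Y) = H(X,Y) - H(Y) = 2.8269 - 1.4271 = 1.3998 bits


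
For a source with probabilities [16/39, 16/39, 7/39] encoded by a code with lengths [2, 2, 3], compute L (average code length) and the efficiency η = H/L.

Average length L = Σ p_i × l_i = 2.1795 bits
Entropy H = 1.4995 bits
Efficiency η = H/L × 100% = 68.80%


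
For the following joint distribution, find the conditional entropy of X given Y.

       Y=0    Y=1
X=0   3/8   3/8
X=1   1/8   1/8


H(X|Y) = Σ_y p(y) H(X|Y=y)
  p(Y=0) = 1/2, H(X|Y=0) = 0.8113
  p(Y=1) = 1/2, H(X|Y=1) = 0.8113
H(X|Y) = 0.5000×0.8113 + 0.5000×0.8113 = 0.8113 bits


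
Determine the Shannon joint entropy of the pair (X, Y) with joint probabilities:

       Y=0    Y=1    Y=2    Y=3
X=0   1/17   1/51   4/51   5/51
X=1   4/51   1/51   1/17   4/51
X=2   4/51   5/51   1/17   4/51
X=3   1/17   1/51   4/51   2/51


H(X,Y) = -Σ p(x,y) log₂ p(x,y)
  p(0,0)=1/17: -0.0588 × log₂(0.0588) = 0.2404
  p(0,1)=1/51: -0.0196 × log₂(0.0196) = 0.1112
  p(0,2)=4/51: -0.0784 × log₂(0.0784) = 0.2880
  p(0,3)=5/51: -0.0980 × log₂(0.0980) = 0.3285
  p(1,0)=4/51: -0.0784 × log₂(0.0784) = 0.2880
  p(1,1)=1/51: -0.0196 × log₂(0.0196) = 0.1112
  p(1,2)=1/17: -0.0588 × log₂(0.0588) = 0.2404
  p(1,3)=4/51: -0.0784 × log₂(0.0784) = 0.2880
  p(2,0)=4/51: -0.0784 × log₂(0.0784) = 0.2880
  p(2,1)=5/51: -0.0980 × log₂(0.0980) = 0.3285
  p(2,2)=1/17: -0.0588 × log₂(0.0588) = 0.2404
  p(2,3)=4/51: -0.0784 × log₂(0.0784) = 0.2880
  p(3,0)=1/17: -0.0588 × log₂(0.0588) = 0.2404
  p(3,1)=1/51: -0.0196 × log₂(0.0196) = 0.1112
  p(3,2)=4/51: -0.0784 × log₂(0.0784) = 0.2880
  p(3,3)=2/51: -0.0392 × log₂(0.0392) = 0.1832
H(X,Y) = 3.8638 bits
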